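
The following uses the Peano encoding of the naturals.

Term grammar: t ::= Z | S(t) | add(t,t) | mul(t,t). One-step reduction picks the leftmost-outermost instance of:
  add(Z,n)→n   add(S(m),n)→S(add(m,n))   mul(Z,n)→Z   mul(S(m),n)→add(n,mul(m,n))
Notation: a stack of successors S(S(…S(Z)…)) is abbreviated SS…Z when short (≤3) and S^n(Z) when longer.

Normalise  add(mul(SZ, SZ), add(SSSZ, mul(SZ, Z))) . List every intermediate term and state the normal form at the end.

  start: add(mul(SZ, SZ), add(SSSZ, mul(SZ, Z)))
  step 1: add(add(SZ, mul(Z, SZ)), add(SSSZ, mul(SZ, Z)))
  step 2: add(S(add(Z, mul(Z, SZ))), add(SSSZ, mul(SZ, Z)))
  step 3: S(add(add(Z, mul(Z, SZ)), add(SSSZ, mul(SZ, Z))))
  step 4: S(add(mul(Z, SZ), add(SSSZ, mul(SZ, Z))))
  step 5: S(add(Z, add(SSSZ, mul(SZ, Z))))
  step 6: S(add(SSSZ, mul(SZ, Z)))
  step 7: S(S(add(SSZ, mul(SZ, Z))))
  step 8: S(S(S(add(SZ, mul(SZ, Z)))))
  step 9: S(S(S(S(add(Z, mul(SZ, Z))))))
  step 10: S(S(S(S(mul(SZ, Z)))))
  step 11: S(S(S(S(add(Z, mul(Z, Z))))))
  step 12: S(S(S(S(mul(Z, Z)))))
  step 13: S^4(Z)

Answer: normal form = S^4(Z)  (in 13 steps)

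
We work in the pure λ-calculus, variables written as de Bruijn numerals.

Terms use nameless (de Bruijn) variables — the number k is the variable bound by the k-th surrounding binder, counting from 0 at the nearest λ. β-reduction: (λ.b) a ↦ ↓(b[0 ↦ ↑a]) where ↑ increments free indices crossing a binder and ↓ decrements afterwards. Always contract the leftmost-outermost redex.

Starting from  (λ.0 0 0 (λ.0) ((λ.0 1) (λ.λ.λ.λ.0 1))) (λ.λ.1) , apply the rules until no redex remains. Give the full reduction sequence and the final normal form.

  start: (λ.0 0 0 (λ.0) ((λ.0 1) (λ.λ.λ.λ.0 1))) (λ.λ.1)
  step 1: (λ.λ.1) (λ.λ.1) (λ.λ.1) (λ.0) ((λ.0 (λ.λ.1)) (λ.λ.λ.λ.0 1))
  step 2: (λ.λ.λ.1) (λ.λ.1) (λ.0) ((λ.0 (λ.λ.1)) (λ.λ.λ.λ.0 1))
  step 3: (λ.λ.1) (λ.0) ((λ.0 (λ.λ.1)) (λ.λ.λ.λ.0 1))
  step 4: (λ.λ.0) ((λ.0 (λ.λ.1)) (λ.λ.λ.λ.0 1))
  step 5: λ.0

Answer: normal form = λ.0  (in 5 steps)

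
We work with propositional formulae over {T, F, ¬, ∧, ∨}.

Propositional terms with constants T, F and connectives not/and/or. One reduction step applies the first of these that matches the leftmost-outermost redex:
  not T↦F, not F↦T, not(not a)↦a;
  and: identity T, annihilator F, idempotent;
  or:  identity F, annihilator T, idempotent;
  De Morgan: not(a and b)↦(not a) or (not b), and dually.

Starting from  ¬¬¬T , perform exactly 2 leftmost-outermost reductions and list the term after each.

Answer: after 2 steps: F

Derivation:
  start: ¬¬¬T
  step 1: ¬T
  step 2: F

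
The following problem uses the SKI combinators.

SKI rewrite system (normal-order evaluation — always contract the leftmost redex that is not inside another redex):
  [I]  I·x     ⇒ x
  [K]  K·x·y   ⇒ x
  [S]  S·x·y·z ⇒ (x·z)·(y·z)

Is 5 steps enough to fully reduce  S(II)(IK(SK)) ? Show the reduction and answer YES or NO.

Answer: YES — reaches normal form SI(K(SK)) in 2 ≤ 5 steps

Working:
  start: S(II)(IK(SK))
  step 1: SI(IK(SK))
  step 2: SI(K(SK))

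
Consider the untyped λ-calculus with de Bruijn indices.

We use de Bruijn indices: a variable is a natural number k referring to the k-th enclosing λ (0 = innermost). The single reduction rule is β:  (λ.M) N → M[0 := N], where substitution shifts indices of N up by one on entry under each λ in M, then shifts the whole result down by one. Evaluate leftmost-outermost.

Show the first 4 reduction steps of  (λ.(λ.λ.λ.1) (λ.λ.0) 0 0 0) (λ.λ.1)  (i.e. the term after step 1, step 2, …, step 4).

  start: (λ.(λ.λ.λ.1) (λ.λ.0) 0 0 0) (λ.λ.1)
  [1] (λ.λ.λ.1) (λ.λ.0) (λ.λ.1) (λ.λ.1) (λ.λ.1)
  [2] (λ.λ.1) (λ.λ.1) (λ.λ.1) (λ.λ.1)
  [3] (λ.λ.λ.1) (λ.λ.1) (λ.λ.1)
  [4] (λ.λ.1) (λ.λ.1)

Answer: after 4 steps: (λ.λ.1) (λ.λ.1)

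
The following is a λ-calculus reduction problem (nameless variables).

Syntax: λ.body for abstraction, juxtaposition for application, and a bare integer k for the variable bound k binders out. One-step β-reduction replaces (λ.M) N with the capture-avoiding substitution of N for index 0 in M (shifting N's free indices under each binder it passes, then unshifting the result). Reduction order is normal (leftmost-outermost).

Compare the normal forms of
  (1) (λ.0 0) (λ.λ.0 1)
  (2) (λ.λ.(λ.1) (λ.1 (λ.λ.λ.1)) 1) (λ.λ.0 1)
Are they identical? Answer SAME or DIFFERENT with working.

Answer: SAME — A ⇓ λ.0 (λ.λ.0 1), B ⇓ λ.0 (λ.λ.0 1)

Reduction:
Term A:
  start: (λ.0 0) (λ.λ.0 1)
  [1] (λ.λ.0 1) (λ.λ.0 1)
  [2] λ.0 (λ.λ.0 1)

Term B:
  start: (λ.λ.(λ.1) (λ.1 (λ.λ.λ.1)) 1) (λ.λ.0 1)
  [1] λ.(λ.1) (λ.1 (λ.λ.λ.1)) (λ.λ.0 1)
  [2] λ.0 (λ.λ.0 1)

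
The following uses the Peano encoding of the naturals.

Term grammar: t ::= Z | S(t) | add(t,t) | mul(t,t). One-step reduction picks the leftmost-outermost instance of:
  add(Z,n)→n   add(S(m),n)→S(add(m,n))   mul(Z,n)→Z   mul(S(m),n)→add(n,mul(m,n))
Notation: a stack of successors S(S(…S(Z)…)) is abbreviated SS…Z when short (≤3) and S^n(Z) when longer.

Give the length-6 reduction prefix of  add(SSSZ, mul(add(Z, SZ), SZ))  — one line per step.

Answer: after 6 steps: S(S(S(add(SZ, mul(Z, SZ)))))

Derivation:
  start: add(SSSZ, mul(add(Z, SZ), SZ))
  step 1: S(add(SSZ, mul(add(Z, SZ), SZ)))
  step 2: S(S(add(SZ, mul(add(Z, SZ), SZ))))
  step 3: S(S(S(add(Z, mul(add(Z, SZ), SZ)))))
  step 4: S(S(S(mul(add(Z, SZ), SZ))))
  step 5: S(S(S(mul(SZ, SZ))))
  step 6: S(S(S(add(SZ, mul(Z, SZ)))))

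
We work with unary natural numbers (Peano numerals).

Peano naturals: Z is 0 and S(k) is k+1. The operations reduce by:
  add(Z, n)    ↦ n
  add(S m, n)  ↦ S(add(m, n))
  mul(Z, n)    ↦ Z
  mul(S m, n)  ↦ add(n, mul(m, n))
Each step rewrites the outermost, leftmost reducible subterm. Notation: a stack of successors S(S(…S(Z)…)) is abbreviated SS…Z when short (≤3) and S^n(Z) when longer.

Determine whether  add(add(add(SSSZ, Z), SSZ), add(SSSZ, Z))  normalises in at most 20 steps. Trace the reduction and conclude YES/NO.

Answer: YES — reaches normal form S^8(Z) in 18 ≤ 20 steps

Reduction:
  start: add(add(add(SSSZ, Z), SSZ), add(SSSZ, Z))
  [1] add(add(S(add(SSZ, Z)), SSZ), add(SSSZ, Z))
  [2] add(S(add(add(SSZ, Z), SSZ)), add(SSSZ, Z))
  [3] S(add(add(add(SSZ, Z), SSZ), add(SSSZ, Z)))
  [4] S(add(add(S(add(SZ, Z)), SSZ), add(SSSZ, Z)))
  [5] S(add(S(add(add(SZ, Z), SSZ)), add(SSSZ, Z)))
  [6] S(S(add(add(add(SZ, Z), SSZ), add(SSSZ, Z))))
  [7] S(S(add(add(S(add(Z, Z)), SSZ), add(SSSZ, Z))))
  [8] S(S(add(S(add(add(Z, Z), SSZ)), add(SSSZ, Z))))
  [9] S(S(S(add(add(add(Z, Z), SSZ), add(SSSZ, Z)))))
  [10] S(S(S(add(add(Z, SSZ), add(SSSZ, Z)))))
  [11] S(S(S(add(SSZ, add(SSSZ, Z)))))
  [12] S(S(S(S(add(SZ, add(SSSZ, Z))))))
  [13] S(S(S(S(S(add(Z, add(SSSZ, Z)))))))
  [14] S(S(S(S(S(add(SSSZ, Z))))))
  [15] S(S(S(S(S(S(add(SSZ, Z)))))))
  [16] S(S(S(S(S(S(S(add(SZ, Z))))))))
  [17] S(S(S(S(S(S(S(S(add(Z, Z)))))))))
  [18] S^8(Z)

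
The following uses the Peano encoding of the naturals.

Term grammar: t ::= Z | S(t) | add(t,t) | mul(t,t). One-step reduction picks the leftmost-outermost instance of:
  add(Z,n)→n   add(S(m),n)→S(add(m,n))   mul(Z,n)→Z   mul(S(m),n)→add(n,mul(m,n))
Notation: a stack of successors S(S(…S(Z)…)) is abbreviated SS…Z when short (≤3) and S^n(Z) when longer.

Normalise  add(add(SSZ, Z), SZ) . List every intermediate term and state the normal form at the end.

Answer: normal form = SSSZ  (in 6 steps)

Working:
  start: add(add(SSZ, Z), SZ)
  [1] add(S(add(SZ, Z)), SZ)
  [2] S(add(add(SZ, Z), SZ))
  [3] S(add(S(add(Z, Z)), SZ))
  [4] S(S(add(add(Z, Z), SZ)))
  [5] S(S(add(Z, SZ)))
  [6] SSSZ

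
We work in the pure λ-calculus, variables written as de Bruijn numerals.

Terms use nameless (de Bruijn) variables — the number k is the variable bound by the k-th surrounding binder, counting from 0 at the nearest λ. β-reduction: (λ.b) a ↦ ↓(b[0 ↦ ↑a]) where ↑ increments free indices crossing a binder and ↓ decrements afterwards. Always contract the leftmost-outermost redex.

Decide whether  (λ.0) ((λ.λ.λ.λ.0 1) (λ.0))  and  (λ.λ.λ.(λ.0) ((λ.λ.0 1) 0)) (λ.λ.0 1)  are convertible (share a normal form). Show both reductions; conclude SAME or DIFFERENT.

Term A:
  start: (λ.0) ((λ.λ.λ.λ.0 1) (λ.0))
  step 1: (λ.λ.λ.λ.0 1) (λ.0)
  step 2: λ.λ.λ.0 1

Term B:
  start: (λ.λ.λ.(λ.0) ((λ.λ.0 1) 0)) (λ.λ.0 1)
  step 1: λ.λ.(λ.0) ((λ.λ.0 1) 0)
  step 2: λ.λ.(λ.λ.0 1) 0
  step 3: λ.λ.λ.0 1

Answer: SAME — A ⇓ λ.λ.λ.0 1, B ⇓ λ.λ.λ.0 1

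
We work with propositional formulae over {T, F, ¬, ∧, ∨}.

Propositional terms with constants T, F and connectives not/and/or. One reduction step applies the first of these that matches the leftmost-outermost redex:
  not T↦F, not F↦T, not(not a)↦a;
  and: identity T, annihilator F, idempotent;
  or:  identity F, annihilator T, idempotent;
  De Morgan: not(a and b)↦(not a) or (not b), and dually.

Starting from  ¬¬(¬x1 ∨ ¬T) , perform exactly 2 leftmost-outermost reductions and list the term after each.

Answer: after 2 steps: ¬x1 ∨ F

Working:
  start: ¬¬(¬x1 ∨ ¬T)
  →1  ¬x1 ∨ ¬T
  →2  ¬x1 ∨ F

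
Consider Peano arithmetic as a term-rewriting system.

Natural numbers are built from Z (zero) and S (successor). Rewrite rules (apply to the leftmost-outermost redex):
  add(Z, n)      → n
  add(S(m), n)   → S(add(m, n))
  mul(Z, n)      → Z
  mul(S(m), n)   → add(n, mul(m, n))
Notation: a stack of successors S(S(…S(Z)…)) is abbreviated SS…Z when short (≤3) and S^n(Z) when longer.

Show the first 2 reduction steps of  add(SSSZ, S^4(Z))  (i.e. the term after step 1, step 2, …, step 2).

Answer: after 2 steps: S(S(add(SZ, S^4(Z))))

Derivation:
  start: add(SSSZ, S^4(Z))
  →1  S(add(SSZ, S^4(Z)))
  →2  S(S(add(SZ, S^4(Z))))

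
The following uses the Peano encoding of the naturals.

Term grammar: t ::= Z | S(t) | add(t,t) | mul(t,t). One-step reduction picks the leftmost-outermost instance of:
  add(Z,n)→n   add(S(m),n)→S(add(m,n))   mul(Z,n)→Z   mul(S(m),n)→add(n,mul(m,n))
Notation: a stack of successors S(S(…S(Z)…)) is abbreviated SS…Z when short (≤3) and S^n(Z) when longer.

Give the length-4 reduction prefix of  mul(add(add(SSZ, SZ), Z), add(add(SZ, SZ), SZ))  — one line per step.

Answer: after 4 steps: add(add(S(add(Z, SZ)), SZ), mul(add(add(SZ, SZ), Z), add(add(SZ, SZ), SZ)))

Derivation:
  start: mul(add(add(SSZ, SZ), Z), add(add(SZ, SZ), SZ))
  →1  mul(add(S(add(SZ, SZ)), Z), add(add(SZ, SZ), SZ))
  →2  mul(S(add(add(SZ, SZ), Z)), add(add(SZ, SZ), SZ))
  →3  add(add(add(SZ, SZ), SZ), mul(add(add(SZ, SZ), Z), add(add(SZ, SZ), SZ)))
  →4  add(add(S(add(Z, SZ)), SZ), mul(add(add(SZ, SZ), Z), add(add(SZ, SZ), SZ)))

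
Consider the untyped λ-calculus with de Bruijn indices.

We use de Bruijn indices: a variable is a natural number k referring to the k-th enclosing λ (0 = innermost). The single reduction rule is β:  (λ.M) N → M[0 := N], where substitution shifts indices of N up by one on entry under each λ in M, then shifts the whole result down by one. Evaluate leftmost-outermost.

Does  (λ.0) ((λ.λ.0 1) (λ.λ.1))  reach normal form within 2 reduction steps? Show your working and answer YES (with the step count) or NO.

Answer: YES — reaches normal form λ.0 (λ.λ.1) in 2 ≤ 2 steps

Working:
  start: (λ.0) ((λ.λ.0 1) (λ.λ.1))
  →1  (λ.λ.0 1) (λ.λ.1)
  →2  λ.0 (λ.λ.1)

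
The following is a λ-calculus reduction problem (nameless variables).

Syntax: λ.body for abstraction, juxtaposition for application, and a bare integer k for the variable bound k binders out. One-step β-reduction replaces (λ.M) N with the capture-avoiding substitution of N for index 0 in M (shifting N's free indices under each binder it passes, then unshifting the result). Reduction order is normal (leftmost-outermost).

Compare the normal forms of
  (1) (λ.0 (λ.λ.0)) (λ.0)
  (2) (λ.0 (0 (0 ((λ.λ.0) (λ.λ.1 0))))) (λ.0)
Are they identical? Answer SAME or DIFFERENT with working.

Answer: DIFFERENT — A ⇓ λ.λ.0, B ⇓ λ.0

Derivation:
Term A:
  start: (λ.0 (λ.λ.0)) (λ.0)
  [1] (λ.0) (λ.λ.0)
  [2] λ.λ.0

Term B:
  start: (λ.0 (0 (0 ((λ.λ.0) (λ.λ.1 0))))) (λ.0)
  [1] (λ.0) ((λ.0) ((λ.0) ((λ.λ.0) (λ.λ.1 0))))
  [2] (λ.0) ((λ.0) ((λ.λ.0) (λ.λ.1 0)))
  [3] (λ.0) ((λ.λ.0) (λ.λ.1 0))
  [4] (λ.λ.0) (λ.λ.1 0)
  [5] λ.0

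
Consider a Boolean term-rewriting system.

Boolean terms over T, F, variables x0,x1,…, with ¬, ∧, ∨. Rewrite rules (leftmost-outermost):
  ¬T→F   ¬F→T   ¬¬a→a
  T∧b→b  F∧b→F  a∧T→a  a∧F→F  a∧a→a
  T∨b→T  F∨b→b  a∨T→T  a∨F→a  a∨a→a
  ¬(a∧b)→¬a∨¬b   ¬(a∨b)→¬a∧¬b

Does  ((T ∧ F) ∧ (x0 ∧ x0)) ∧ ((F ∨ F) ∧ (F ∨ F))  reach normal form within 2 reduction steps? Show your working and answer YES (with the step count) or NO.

Answer: NO — after 2 steps the term is F ∧ ((F ∨ F) ∧ (F ∨ F)), not yet normal

Derivation:
  start: ((T ∧ F) ∧ (x0 ∧ x0)) ∧ ((F ∨ F) ∧ (F ∨ F))
  →1  (F ∧ (x0 ∧ x0)) ∧ ((F ∨ F) ∧ (F ∨ F))
  →2  F ∧ ((F ∨ F) ∧ (F ∨ F))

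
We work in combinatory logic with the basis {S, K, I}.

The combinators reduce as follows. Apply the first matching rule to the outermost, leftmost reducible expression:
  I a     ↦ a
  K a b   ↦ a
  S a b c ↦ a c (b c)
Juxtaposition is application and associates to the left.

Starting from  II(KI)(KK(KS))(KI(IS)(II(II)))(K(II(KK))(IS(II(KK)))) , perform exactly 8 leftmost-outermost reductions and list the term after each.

Answer: after 8 steps: II(K(II(KK))(IS(II(KK))))

Derivation:
  start: II(KI)(KK(KS))(KI(IS)(II(II)))(K(II(KK))(IS(II(KK))))
  step 1: I(KI)(KK(KS))(KI(IS)(II(II)))(K(II(KK))(IS(II(KK))))
  step 2: KI(KK(KS))(KI(IS)(II(II)))(K(II(KK))(IS(II(KK))))
  step 3: I(KI(IS)(II(II)))(K(II(KK))(IS(II(KK))))
  step 4: KI(IS)(II(II))(K(II(KK))(IS(II(KK))))
  step 5: I(II(II))(K(II(KK))(IS(II(KK))))
  step 6: II(II)(K(II(KK))(IS(II(KK))))
  step 7: I(II)(K(II(KK))(IS(II(KK))))
  step 8: II(K(II(KK))(IS(II(KK))))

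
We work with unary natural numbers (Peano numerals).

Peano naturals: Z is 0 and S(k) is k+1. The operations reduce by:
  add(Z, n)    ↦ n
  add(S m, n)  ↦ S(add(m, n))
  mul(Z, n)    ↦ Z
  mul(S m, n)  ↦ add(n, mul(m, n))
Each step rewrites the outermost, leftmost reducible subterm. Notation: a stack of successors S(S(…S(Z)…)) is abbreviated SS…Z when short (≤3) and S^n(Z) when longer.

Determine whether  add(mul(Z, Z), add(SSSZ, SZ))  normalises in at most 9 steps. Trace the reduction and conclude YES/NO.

  start: add(mul(Z, Z), add(SSSZ, SZ))
  →1  add(Z, add(SSSZ, SZ))
  →2  add(SSSZ, SZ)
  →3  S(add(SSZ, SZ))
  →4  S(S(add(SZ, SZ)))
  →5  S(S(S(add(Z, SZ))))
  →6  S^4(Z)

Answer: YES — reaches normal form S^4(Z) in 6 ≤ 9 steps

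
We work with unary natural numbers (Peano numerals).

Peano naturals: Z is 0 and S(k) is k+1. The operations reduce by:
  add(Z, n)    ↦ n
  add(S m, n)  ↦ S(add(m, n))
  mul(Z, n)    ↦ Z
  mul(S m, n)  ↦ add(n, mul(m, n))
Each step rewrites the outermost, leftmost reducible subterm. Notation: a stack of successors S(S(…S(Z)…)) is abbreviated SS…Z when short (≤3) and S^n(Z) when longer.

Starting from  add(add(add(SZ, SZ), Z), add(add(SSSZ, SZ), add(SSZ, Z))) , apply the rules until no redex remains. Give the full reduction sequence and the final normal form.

  start: add(add(add(SZ, SZ), Z), add(add(SSSZ, SZ), add(SSZ, Z)))
  →1  add(add(S(add(Z, SZ)), Z), add(add(SSSZ, SZ), add(SSZ, Z)))
  →2  add(S(add(add(Z, SZ), Z)), add(add(SSSZ, SZ), add(SSZ, Z)))
  →3  S(add(add(add(Z, SZ), Z), add(add(SSSZ, SZ), add(SSZ, Z))))
  →4  S(add(add(SZ, Z), add(add(SSSZ, SZ), add(SSZ, Z))))
  →5  S(add(S(add(Z, Z)), add(add(SSSZ, SZ), add(SSZ, Z))))
  →6  S(S(add(add(Z, Z), add(add(SSSZ, SZ), add(SSZ, Z)))))
  →7  S(S(add(Z, add(add(SSSZ, SZ), add(SSZ, Z)))))
  →8  S(S(add(add(SSSZ, SZ), add(SSZ, Z))))
  →9  S(S(add(S(add(SSZ, SZ)), add(SSZ, Z))))
  →10  S(S(S(add(add(SSZ, SZ), add(SSZ, Z)))))
  →11  S(S(S(add(S(add(SZ, SZ)), add(SSZ, Z)))))
  →12  S(S(S(S(add(add(SZ, SZ), add(SSZ, Z))))))
  →13  S(S(S(S(add(S(add(Z, SZ)), add(SSZ, Z))))))
  →14  S(S(S(S(S(add(add(Z, SZ), add(SSZ, Z)))))))
  →15  S(S(S(S(S(add(SZ, add(SSZ, Z)))))))
  →16  S(S(S(S(S(S(add(Z, add(SSZ, Z))))))))
  →17  S(S(S(S(S(S(add(SSZ, Z)))))))
  →18  S(S(S(S(S(S(S(add(SZ, Z))))))))
  →19  S(S(S(S(S(S(S(S(add(Z, Z)))))))))
  →20  S^8(Z)

Answer: normal form = S^8(Z)  (in 20 steps)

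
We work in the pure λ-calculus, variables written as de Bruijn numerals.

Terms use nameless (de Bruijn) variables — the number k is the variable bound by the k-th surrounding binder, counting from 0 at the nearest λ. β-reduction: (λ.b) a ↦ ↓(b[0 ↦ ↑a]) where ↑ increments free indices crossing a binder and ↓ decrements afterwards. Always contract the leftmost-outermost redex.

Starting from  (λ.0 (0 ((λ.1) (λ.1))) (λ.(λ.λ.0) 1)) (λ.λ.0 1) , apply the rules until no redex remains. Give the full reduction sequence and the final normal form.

Answer: normal form = λ.0  (in 5 steps)

Derivation:
  start: (λ.0 (0 ((λ.1) (λ.1))) (λ.(λ.λ.0) 1)) (λ.λ.0 1)
  step 1: (λ.λ.0 1) ((λ.λ.0 1) ((λ.λ.λ.0 1) (λ.λ.λ.0 1))) (λ.(λ.λ.0) (λ.λ.0 1))
  step 2: (λ.0 ((λ.λ.0 1) ((λ.λ.λ.0 1) (λ.λ.λ.0 1)))) (λ.(λ.λ.0) (λ.λ.0 1))
  step 3: (λ.(λ.λ.0) (λ.λ.0 1)) ((λ.λ.0 1) ((λ.λ.λ.0 1) (λ.λ.λ.0 1)))
  step 4: (λ.λ.0) (λ.λ.0 1)
  step 5: λ.0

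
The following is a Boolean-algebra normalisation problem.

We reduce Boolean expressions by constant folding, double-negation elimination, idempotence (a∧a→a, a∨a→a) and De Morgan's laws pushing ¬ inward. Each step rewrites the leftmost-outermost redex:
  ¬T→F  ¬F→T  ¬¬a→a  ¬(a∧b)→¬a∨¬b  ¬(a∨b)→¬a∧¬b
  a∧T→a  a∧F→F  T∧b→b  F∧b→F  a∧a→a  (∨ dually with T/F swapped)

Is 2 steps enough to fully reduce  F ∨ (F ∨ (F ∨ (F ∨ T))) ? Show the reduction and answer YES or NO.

Answer: NO — after 2 steps the term is F ∨ (F ∨ T), not yet normal

Derivation:
  start: F ∨ (F ∨ (F ∨ (F ∨ T)))
  step 1: F ∨ (F ∨ (F ∨ T))
  step 2: F ∨ (F ∨ T)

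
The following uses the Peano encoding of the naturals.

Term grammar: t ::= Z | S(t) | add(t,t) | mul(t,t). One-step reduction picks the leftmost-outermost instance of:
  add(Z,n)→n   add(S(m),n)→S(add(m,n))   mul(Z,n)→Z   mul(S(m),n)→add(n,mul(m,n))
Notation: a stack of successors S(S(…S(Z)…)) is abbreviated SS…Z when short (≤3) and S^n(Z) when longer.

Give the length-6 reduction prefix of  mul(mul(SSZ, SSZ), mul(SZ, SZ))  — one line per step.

Answer: after 6 steps: S(add(add(Z, mul(Z, SZ)), mul(add(SZ, mul(SZ, SSZ)), mul(SZ, SZ))))

Reduction:
  start: mul(mul(SSZ, SSZ), mul(SZ, SZ))
  step 1: mul(add(SSZ, mul(SZ, SSZ)), mul(SZ, SZ))
  step 2: mul(S(add(SZ, mul(SZ, SSZ))), mul(SZ, SZ))
  step 3: add(mul(SZ, SZ), mul(add(SZ, mul(SZ, SSZ)), mul(SZ, SZ)))
  step 4: add(add(SZ, mul(Z, SZ)), mul(add(SZ, mul(SZ, SSZ)), mul(SZ, SZ)))
  step 5: add(S(add(Z, mul(Z, SZ))), mul(add(SZ, mul(SZ, SSZ)), mul(SZ, SZ)))
  step 6: S(add(add(Z, mul(Z, SZ)), mul(add(SZ, mul(SZ, SSZ)), mul(SZ, SZ))))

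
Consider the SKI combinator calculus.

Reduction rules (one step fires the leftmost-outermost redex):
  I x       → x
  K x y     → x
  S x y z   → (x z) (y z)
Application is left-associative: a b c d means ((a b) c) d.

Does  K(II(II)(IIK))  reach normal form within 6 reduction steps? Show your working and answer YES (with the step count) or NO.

Answer: YES — reaches normal form KK in 6 ≤ 6 steps

Working:
  start: K(II(II)(IIK))
  [1] K(I(II)(IIK))
  [2] K(II(IIK))
  [3] K(I(IIK))
  [4] K(IIK)
  [5] K(IK)
  [6] KK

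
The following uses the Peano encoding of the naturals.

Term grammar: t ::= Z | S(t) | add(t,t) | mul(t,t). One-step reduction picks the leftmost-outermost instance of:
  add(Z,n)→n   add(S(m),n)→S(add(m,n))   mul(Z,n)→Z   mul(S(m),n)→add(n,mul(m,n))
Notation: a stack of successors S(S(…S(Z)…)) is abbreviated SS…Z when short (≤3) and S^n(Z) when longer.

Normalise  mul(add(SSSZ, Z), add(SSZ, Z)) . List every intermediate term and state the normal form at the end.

  start: mul(add(SSSZ, Z), add(SSZ, Z))
  step 1: mul(S(add(SSZ, Z)), add(SSZ, Z))
  step 2: add(add(SSZ, Z), mul(add(SSZ, Z), add(SSZ, Z)))
  step 3: add(S(add(SZ, Z)), mul(add(SSZ, Z), add(SSZ, Z)))
  step 4: S(add(add(SZ, Z), mul(add(SSZ, Z), add(SSZ, Z))))
  step 5: S(add(S(add(Z, Z)), mul(add(SSZ, Z), add(SSZ, Z))))
  step 6: S(S(add(add(Z, Z), mul(add(SSZ, Z), add(SSZ, Z)))))
  step 7: S(S(add(Z, mul(add(SSZ, Z), add(SSZ, Z)))))
  step 8: S(S(mul(add(SSZ, Z), add(SSZ, Z))))
  step 9: S(S(mul(S(add(SZ, Z)), add(SSZ, Z))))
  step 10: S(S(add(add(SSZ, Z), mul(add(SZ, Z), add(SSZ, Z)))))
  step 11: S(S(add(S(add(SZ, Z)), mul(add(SZ, Z), add(SSZ, Z)))))
  step 12: S(S(S(add(add(SZ, Z), mul(add(SZ, Z), add(SSZ, Z))))))
  step 13: S(S(S(add(S(add(Z, Z)), mul(add(SZ, Z), add(SSZ, Z))))))
  step 14: S(S(S(S(add(add(Z, Z), mul(add(SZ, Z), add(SSZ, Z)))))))
  step 15: S(S(S(S(add(Z, mul(add(SZ, Z), add(SSZ, Z)))))))
  step 16: S(S(S(S(mul(add(SZ, Z), add(SSZ, Z))))))
  step 17: S(S(S(S(mul(S(add(Z, Z)), add(SSZ, Z))))))
  step 18: S(S(S(S(add(add(SSZ, Z), mul(add(Z, Z), add(SSZ, Z)))))))
  step 19: S(S(S(S(add(S(add(SZ, Z)), mul(add(Z, Z), add(SSZ, Z)))))))
  step 20: S(S(S(S(S(add(add(SZ, Z), mul(add(Z, Z), add(SSZ, Z))))))))
  step 21: S(S(S(S(S(add(S(add(Z, Z)), mul(add(Z, Z), add(SSZ, Z))))))))
  step 22: S(S(S(S(S(S(add(add(Z, Z), mul(add(Z, Z), add(SSZ, Z)))))))))
  step 23: S(S(S(S(S(S(add(Z, mul(add(Z, Z), add(SSZ, Z)))))))))
  step 24: S(S(S(S(S(S(mul(add(Z, Z), add(SSZ, Z))))))))
  step 25: S(S(S(S(S(S(mul(Z, add(SSZ, Z))))))))
  step 26: S^6(Z)

Answer: normal form = S^6(Z)  (in 26 steps)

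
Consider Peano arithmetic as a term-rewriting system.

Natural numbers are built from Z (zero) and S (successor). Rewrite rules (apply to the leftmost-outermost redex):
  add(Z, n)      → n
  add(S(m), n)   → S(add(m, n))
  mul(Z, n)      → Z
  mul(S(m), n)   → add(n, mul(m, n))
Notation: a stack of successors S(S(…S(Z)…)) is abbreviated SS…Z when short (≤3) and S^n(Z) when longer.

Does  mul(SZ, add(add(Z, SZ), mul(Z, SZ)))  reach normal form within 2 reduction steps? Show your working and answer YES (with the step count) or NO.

Answer: NO — after 2 steps the term is add(add(SZ, mul(Z, SZ)), mul(Z, add(add(Z, SZ), mul(Z, SZ)))), not yet normal

Working:
  start: mul(SZ, add(add(Z, SZ), mul(Z, SZ)))
  step 1: add(add(add(Z, SZ), mul(Z, SZ)), mul(Z, add(add(Z, SZ), mul(Z, SZ))))
  step 2: add(add(SZ, mul(Z, SZ)), mul(Z, add(add(Z, SZ), mul(Z, SZ))))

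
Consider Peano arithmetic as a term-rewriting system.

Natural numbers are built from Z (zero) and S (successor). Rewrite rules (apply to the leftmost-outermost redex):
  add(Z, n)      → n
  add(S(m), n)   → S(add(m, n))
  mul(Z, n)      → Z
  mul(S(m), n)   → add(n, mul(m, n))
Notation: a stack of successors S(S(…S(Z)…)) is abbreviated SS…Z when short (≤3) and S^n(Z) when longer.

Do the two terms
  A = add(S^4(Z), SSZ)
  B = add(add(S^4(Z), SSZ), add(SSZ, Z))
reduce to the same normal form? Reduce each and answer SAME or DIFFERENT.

Term A:
  start: add(S^4(Z), SSZ)
  →1  S(add(SSSZ, SSZ))
  →2  S(S(add(SSZ, SSZ)))
  →3  S(S(S(add(SZ, SSZ))))
  →4  S(S(S(S(add(Z, SSZ)))))
  →5  S^6(Z)

Term B:
  start: add(add(S^4(Z), SSZ), add(SSZ, Z))
  →1  add(S(add(SSSZ, SSZ)), add(SSZ, Z))
  →2  S(add(add(SSSZ, SSZ), add(SSZ, Z)))
  →3  S(add(S(add(SSZ, SSZ)), add(SSZ, Z)))
  →4  S(S(add(add(SSZ, SSZ), add(SSZ, Z))))
  →5  S(S(add(S(add(SZ, SSZ)), add(SSZ, Z))))
  →6  S(S(S(add(add(SZ, SSZ), add(SSZ, Z)))))
  →7  S(S(S(add(S(add(Z, SSZ)), add(SSZ, Z)))))
  →8  S(S(S(S(add(add(Z, SSZ), add(SSZ, Z))))))
  →9  S(S(S(S(add(SSZ, add(SSZ, Z))))))
  →10  S(S(S(S(S(add(SZ, add(SSZ, Z)))))))
  →11  S(S(S(S(S(S(add(Z, add(SSZ, Z))))))))
  →12  S(S(S(S(S(S(add(SSZ, Z)))))))
  →13  S(S(S(S(S(S(S(add(SZ, Z))))))))
  →14  S(S(S(S(S(S(S(S(add(Z, Z)))))))))
  →15  S^8(Z)

Answer: DIFFERENT — A ⇓ S^6(Z), B ⇓ S^8(Z)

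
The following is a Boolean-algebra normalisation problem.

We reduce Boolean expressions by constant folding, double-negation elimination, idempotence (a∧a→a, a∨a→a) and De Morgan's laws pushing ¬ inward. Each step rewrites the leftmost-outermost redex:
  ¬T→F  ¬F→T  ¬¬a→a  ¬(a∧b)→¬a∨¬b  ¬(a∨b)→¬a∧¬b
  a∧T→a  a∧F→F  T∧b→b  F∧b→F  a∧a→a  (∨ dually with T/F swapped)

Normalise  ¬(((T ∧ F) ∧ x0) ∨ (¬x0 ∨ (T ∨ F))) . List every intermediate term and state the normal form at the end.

  start: ¬(((T ∧ F) ∧ x0) ∨ (¬x0 ∨ (T ∨ F)))
  step 1: ¬((T ∧ F) ∧ x0) ∧ ¬(¬x0 ∨ (T ∨ F))
  step 2: (¬(T ∧ F) ∨ ¬x0) ∧ ¬(¬x0 ∨ (T ∨ F))
  step 3: ((¬T ∨ ¬F) ∨ ¬x0) ∧ ¬(¬x0 ∨ (T ∨ F))
  step 4: ((F ∨ ¬F) ∨ ¬x0) ∧ ¬(¬x0 ∨ (T ∨ F))
  step 5: (¬F ∨ ¬x0) ∧ ¬(¬x0 ∨ (T ∨ F))
  step 6: (T ∨ ¬x0) ∧ ¬(¬x0 ∨ (T ∨ F))
  step 7: T ∧ ¬(¬x0 ∨ (T ∨ F))
  step 8: ¬(¬x0 ∨ (T ∨ F))
  step 9: ¬¬x0 ∧ ¬(T ∨ F)
  step 10: x0 ∧ ¬(T ∨ F)
  step 11: x0 ∧ (¬T ∧ ¬F)
  step 12: x0 ∧ (F ∧ ¬F)
  step 13: x0 ∧ F
  step 14: F

Answer: normal form = F  (in 14 steps)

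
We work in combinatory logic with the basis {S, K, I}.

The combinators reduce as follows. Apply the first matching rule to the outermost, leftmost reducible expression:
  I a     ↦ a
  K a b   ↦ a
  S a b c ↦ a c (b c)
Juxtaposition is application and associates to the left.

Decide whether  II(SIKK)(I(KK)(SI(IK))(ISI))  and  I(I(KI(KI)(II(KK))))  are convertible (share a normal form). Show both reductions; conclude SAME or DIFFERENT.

Term A:
  start: II(SIKK)(I(KK)(SI(IK))(ISI))
  →1  I(SIKK)(I(KK)(SI(IK))(ISI))
  →2  SIKK(I(KK)(SI(IK))(ISI))
  →3  IK(KK)(I(KK)(SI(IK))(ISI))
  →4  K(KK)(I(KK)(SI(IK))(ISI))
  →5  KK

Term B:
  start: I(I(KI(KI)(II(KK))))
  →1  I(KI(KI)(II(KK)))
  →2  KI(KI)(II(KK))
  →3  I(II(KK))
  →4  II(KK)
  →5  I(KK)
  →6  KK

Answer: SAME — A ⇓ KK, B ⇓ KK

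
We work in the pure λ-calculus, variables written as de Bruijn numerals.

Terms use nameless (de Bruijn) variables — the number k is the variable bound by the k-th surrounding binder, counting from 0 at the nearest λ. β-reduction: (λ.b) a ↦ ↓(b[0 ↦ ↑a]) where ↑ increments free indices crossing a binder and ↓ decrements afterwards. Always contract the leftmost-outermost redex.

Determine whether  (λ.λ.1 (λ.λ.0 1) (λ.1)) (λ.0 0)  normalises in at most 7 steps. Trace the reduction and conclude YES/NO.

Answer: YES — reaches normal form λ.0 in 5 ≤ 7 steps

Reduction:
  start: (λ.λ.1 (λ.λ.0 1) (λ.1)) (λ.0 0)
  [1] λ.(λ.0 0) (λ.λ.0 1) (λ.1)
  [2] λ.(λ.λ.0 1) (λ.λ.0 1) (λ.1)
  [3] λ.(λ.0 (λ.λ.0 1)) (λ.1)
  [4] λ.(λ.1) (λ.λ.0 1)
  [5] λ.0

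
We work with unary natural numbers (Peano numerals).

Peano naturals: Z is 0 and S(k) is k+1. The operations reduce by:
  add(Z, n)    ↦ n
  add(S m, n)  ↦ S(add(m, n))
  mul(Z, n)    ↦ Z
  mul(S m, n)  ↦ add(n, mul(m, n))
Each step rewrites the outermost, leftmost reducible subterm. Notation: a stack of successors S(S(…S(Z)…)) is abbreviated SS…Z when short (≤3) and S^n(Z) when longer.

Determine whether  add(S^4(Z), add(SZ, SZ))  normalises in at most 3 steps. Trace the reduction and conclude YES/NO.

Answer: NO — after 3 steps the term is S(S(S(add(SZ, add(SZ, SZ))))), not yet normal

Reduction:
  start: add(S^4(Z), add(SZ, SZ))
  →1  S(add(SSSZ, add(SZ, SZ)))
  →2  S(S(add(SSZ, add(SZ, SZ))))
  →3  S(S(S(add(SZ, add(SZ, SZ)))))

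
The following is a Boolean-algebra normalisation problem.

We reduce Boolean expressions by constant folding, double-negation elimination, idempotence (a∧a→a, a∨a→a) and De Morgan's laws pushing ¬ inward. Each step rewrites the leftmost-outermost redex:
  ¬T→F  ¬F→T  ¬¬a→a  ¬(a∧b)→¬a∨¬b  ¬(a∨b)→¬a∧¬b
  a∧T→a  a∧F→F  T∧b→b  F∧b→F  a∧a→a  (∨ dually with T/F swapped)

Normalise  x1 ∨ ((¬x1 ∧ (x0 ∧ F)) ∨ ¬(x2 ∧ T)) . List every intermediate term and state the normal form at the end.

Answer: normal form = x1 ∨ ¬x2  (in 6 steps)

Working:
  start: x1 ∨ ((¬x1 ∧ (x0 ∧ F)) ∨ ¬(x2 ∧ T))
  [1] x1 ∨ ((¬x1 ∧ F) ∨ ¬(x2 ∧ T))
  [2] x1 ∨ (F ∨ ¬(x2 ∧ T))
  [3] x1 ∨ ¬(x2 ∧ T)
  [4] x1 ∨ (¬x2 ∨ ¬T)
  [5] x1 ∨ (¬x2 ∨ F)
  [6] x1 ∨ ¬x2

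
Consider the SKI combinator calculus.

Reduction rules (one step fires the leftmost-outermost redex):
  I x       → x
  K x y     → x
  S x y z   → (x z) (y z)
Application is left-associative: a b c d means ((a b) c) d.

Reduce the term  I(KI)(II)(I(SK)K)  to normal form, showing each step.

Answer: normal form = SKK  (in 4 steps)

Working:
  start: I(KI)(II)(I(SK)K)
  step 1: KI(II)(I(SK)K)
  step 2: I(I(SK)K)
  step 3: I(SK)K
  step 4: SKK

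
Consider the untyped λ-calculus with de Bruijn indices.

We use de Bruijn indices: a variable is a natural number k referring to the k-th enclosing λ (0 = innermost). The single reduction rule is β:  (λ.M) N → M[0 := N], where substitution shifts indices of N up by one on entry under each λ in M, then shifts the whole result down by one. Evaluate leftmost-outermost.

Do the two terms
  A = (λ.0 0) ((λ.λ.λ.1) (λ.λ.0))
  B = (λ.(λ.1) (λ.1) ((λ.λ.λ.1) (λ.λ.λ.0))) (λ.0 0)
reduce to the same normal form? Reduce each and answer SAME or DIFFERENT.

Answer: SAME — A ⇓ λ.λ.λ.1, B ⇓ λ.λ.λ.1

Reduction:
Term A:
  start: (λ.0 0) ((λ.λ.λ.1) (λ.λ.0))
  [1] (λ.λ.λ.1) (λ.λ.0) ((λ.λ.λ.1) (λ.λ.0))
  [2] (λ.λ.1) ((λ.λ.λ.1) (λ.λ.0))
  [3] λ.(λ.λ.λ.1) (λ.λ.0)
  [4] λ.λ.λ.1

Term B:
  start: (λ.(λ.1) (λ.1) ((λ.λ.λ.1) (λ.λ.λ.0))) (λ.0 0)
  [1] (λ.λ.0 0) (λ.λ.0 0) ((λ.λ.λ.1) (λ.λ.λ.0))
  [2] (λ.0 0) ((λ.λ.λ.1) (λ.λ.λ.0))
  [3] (λ.λ.λ.1) (λ.λ.λ.0) ((λ.λ.λ.1) (λ.λ.λ.0))
  [4] (λ.λ.1) ((λ.λ.λ.1) (λ.λ.λ.0))
  [5] λ.(λ.λ.λ.1) (λ.λ.λ.0)
  [6] λ.λ.λ.1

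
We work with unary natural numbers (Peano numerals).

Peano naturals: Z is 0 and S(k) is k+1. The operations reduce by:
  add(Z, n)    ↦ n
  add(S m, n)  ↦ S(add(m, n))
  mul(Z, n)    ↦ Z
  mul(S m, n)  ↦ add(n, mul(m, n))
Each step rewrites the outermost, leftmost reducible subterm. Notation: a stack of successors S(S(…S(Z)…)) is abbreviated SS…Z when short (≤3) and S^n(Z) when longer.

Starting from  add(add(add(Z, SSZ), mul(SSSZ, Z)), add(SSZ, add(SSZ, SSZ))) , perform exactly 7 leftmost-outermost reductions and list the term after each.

Answer: after 7 steps: S(S(add(add(Z, mul(SSZ, Z)), add(SSZ, add(SSZ, SSZ)))))

Derivation:
  start: add(add(add(Z, SSZ), mul(SSSZ, Z)), add(SSZ, add(SSZ, SSZ)))
  →1  add(add(SSZ, mul(SSSZ, Z)), add(SSZ, add(SSZ, SSZ)))
  →2  add(S(add(SZ, mul(SSSZ, Z))), add(SSZ, add(SSZ, SSZ)))
  →3  S(add(add(SZ, mul(SSSZ, Z)), add(SSZ, add(SSZ, SSZ))))
  →4  S(add(S(add(Z, mul(SSSZ, Z))), add(SSZ, add(SSZ, SSZ))))
  →5  S(S(add(add(Z, mul(SSSZ, Z)), add(SSZ, add(SSZ, SSZ)))))
  →6  S(S(add(mul(SSSZ, Z), add(SSZ, add(SSZ, SSZ)))))
  →7  S(S(add(add(Z, mul(SSZ, Z)), add(SSZ, add(SSZ, SSZ)))))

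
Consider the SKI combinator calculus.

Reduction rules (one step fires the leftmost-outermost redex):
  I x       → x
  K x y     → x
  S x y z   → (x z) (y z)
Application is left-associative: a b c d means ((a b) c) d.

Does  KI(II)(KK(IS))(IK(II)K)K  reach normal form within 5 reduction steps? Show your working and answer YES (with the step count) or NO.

Answer: NO — after 5 steps the term is K(II)K, not yet normal

Derivation:
  start: KI(II)(KK(IS))(IK(II)K)K
  [1] I(KK(IS))(IK(II)K)K
  [2] KK(IS)(IK(II)K)K
  [3] K(IK(II)K)K
  [4] IK(II)K
  [5] K(II)K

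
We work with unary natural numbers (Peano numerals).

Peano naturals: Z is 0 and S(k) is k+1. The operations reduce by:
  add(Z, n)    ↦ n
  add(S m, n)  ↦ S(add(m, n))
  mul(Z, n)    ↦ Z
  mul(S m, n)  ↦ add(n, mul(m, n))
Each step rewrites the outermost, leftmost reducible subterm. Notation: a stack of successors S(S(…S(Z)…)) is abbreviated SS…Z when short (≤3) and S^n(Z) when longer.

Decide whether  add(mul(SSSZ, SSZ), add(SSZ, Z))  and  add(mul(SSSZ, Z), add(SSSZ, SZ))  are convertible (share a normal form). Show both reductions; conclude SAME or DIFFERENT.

Answer: DIFFERENT — A ⇓ S^8(Z), B ⇓ S^4(Z)

Working:
Term A:
  start: add(mul(SSSZ, SSZ), add(SSZ, Z))
  step 1: add(add(SSZ, mul(SSZ, SSZ)), add(SSZ, Z))
  step 2: add(S(add(SZ, mul(SSZ, SSZ))), add(SSZ, Z))
  step 3: S(add(add(SZ, mul(SSZ, SSZ)), add(SSZ, Z)))
  step 4: S(add(S(add(Z, mul(SSZ, SSZ))), add(SSZ, Z)))
  step 5: S(S(add(add(Z, mul(SSZ, SSZ)), add(SSZ, Z))))
  step 6: S(S(add(mul(SSZ, SSZ), add(SSZ, Z))))
  step 7: S(S(add(add(SSZ, mul(SZ, SSZ)), add(SSZ, Z))))
  step 8: S(S(add(S(add(SZ, mul(SZ, SSZ))), add(SSZ, Z))))
  step 9: S(S(S(add(add(SZ, mul(SZ, SSZ)), add(SSZ, Z)))))
  step 10: S(S(S(add(S(add(Z, mul(SZ, SSZ))), add(SSZ, Z)))))
  step 11: S(S(S(S(add(add(Z, mul(SZ, SSZ)), add(SSZ, Z))))))
  step 12: S(S(S(S(add(mul(SZ, SSZ), add(SSZ, Z))))))
  step 13: S(S(S(S(add(add(SSZ, mul(Z, SSZ)), add(SSZ, Z))))))
  step 14: S(S(S(S(add(S(add(SZ, mul(Z, SSZ))), add(SSZ, Z))))))
  step 15: S(S(S(S(S(add(add(SZ, mul(Z, SSZ)), add(SSZ, Z)))))))
  step 16: S(S(S(S(S(add(S(add(Z, mul(Z, SSZ))), add(SSZ, Z)))))))
  step 17: S(S(S(S(S(S(add(add(Z, mul(Z, SSZ)), add(SSZ, Z))))))))
  step 18: S(S(S(S(S(S(add(mul(Z, SSZ), add(SSZ, Z))))))))
  step 19: S(S(S(S(S(S(add(Z, add(SSZ, Z))))))))
  step 20: S(S(S(S(S(S(add(SSZ, Z)))))))
  step 21: S(S(S(S(S(S(S(add(SZ, Z))))))))
  step 22: S(S(S(S(S(S(S(S(add(Z, Z)))))))))
  step 23: S^8(Z)

Term B:
  start: add(mul(SSSZ, Z), add(SSSZ, SZ))
  step 1: add(add(Z, mul(SSZ, Z)), add(SSSZ, SZ))
  step 2: add(mul(SSZ, Z), add(SSSZ, SZ))
  step 3: add(add(Z, mul(SZ, Z)), add(SSSZ, SZ))
  step 4: add(mul(SZ, Z), add(SSSZ, SZ))
  step 5: add(add(Z, mul(Z, Z)), add(SSSZ, SZ))
  step 6: add(mul(Z, Z), add(SSSZ, SZ))
  step 7: add(Z, add(SSSZ, SZ))
  step 8: add(SSSZ, SZ)
  step 9: S(add(SSZ, SZ))
  step 10: S(S(add(SZ, SZ)))
  step 11: S(S(S(add(Z, SZ))))
  step 12: S^4(Z)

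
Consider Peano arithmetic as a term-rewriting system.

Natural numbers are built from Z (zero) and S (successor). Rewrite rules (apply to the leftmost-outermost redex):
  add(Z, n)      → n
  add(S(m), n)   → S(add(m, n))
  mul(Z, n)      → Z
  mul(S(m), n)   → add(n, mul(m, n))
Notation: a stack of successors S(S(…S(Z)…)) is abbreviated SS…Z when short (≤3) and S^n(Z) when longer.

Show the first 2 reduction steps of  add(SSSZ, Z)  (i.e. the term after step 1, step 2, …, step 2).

  start: add(SSSZ, Z)
  [1] S(add(SSZ, Z))
  [2] S(S(add(SZ, Z)))

Answer: after 2 steps: S(S(add(SZ, Z)))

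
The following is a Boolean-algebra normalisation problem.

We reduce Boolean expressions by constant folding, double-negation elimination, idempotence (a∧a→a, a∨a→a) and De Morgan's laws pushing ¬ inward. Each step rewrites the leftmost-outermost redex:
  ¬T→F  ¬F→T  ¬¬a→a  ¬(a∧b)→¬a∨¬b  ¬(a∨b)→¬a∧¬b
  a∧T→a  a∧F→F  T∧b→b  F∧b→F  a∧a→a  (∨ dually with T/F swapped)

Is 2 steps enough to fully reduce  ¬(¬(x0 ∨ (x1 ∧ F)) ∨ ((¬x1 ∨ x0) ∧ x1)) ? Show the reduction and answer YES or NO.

  start: ¬(¬(x0 ∨ (x1 ∧ F)) ∨ ((¬x1 ∨ x0) ∧ x1))
  [1] ¬¬(x0 ∨ (x1 ∧ F)) ∧ ¬((¬x1 ∨ x0) ∧ x1)
  [2] (x0 ∨ (x1 ∧ F)) ∧ ¬((¬x1 ∨ x0) ∧ x1)

Answer: NO — after 2 steps the term is (x0 ∨ (x1 ∧ F)) ∧ ¬((¬x1 ∨ x0) ∧ x1), not yet normal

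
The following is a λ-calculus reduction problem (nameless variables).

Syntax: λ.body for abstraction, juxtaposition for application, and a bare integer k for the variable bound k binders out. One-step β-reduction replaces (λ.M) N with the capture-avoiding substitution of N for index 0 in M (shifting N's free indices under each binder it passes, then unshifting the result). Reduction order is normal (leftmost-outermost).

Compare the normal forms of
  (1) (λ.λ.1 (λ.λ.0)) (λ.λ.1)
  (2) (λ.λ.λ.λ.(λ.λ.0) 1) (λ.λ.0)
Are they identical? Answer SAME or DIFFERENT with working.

Answer: SAME — A ⇓ λ.λ.λ.λ.0, B ⇓ λ.λ.λ.λ.0

Derivation:
Term A:
  start: (λ.λ.1 (λ.λ.0)) (λ.λ.1)
  step 1: λ.(λ.λ.1) (λ.λ.0)
  step 2: λ.λ.λ.λ.0

Term B:
  start: (λ.λ.λ.λ.(λ.λ.0) 1) (λ.λ.0)
  step 1: λ.λ.λ.(λ.λ.0) 1
  step 2: λ.λ.λ.λ.0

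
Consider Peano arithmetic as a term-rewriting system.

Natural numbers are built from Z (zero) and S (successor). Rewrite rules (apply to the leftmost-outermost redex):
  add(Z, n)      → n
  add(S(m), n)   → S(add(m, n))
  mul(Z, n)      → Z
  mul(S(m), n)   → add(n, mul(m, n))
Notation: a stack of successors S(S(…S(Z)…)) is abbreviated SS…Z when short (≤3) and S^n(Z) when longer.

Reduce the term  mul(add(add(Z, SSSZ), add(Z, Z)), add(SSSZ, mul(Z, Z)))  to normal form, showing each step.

Answer: normal form = S^9(Z)  (in 37 steps)

Reduction:
  start: mul(add(add(Z, SSSZ), add(Z, Z)), add(SSSZ, mul(Z, Z)))
  [1] mul(add(SSSZ, add(Z, Z)), add(SSSZ, mul(Z, Z)))
  [2] mul(S(add(SSZ, add(Z, Z))), add(SSSZ, mul(Z, Z)))
  [3] add(add(SSSZ, mul(Z, Z)), mul(add(SSZ, add(Z, Z)), add(SSSZ, mul(Z, Z))))
  [4] add(S(add(SSZ, mul(Z, Z))), mul(add(SSZ, add(Z, Z)), add(SSSZ, mul(Z, Z))))
  [5] S(add(add(SSZ, mul(Z, Z)), mul(add(SSZ, add(Z, Z)), add(SSSZ, mul(Z, Z)))))
  [6] S(add(S(add(SZ, mul(Z, Z))), mul(add(SSZ, add(Z, Z)), add(SSSZ, mul(Z, Z)))))
  [7] S(S(add(add(SZ, mul(Z, Z)), mul(add(SSZ, add(Z, Z)), add(SSSZ, mul(Z, Z))))))
  [8] S(S(add(S(add(Z, mul(Z, Z))), mul(add(SSZ, add(Z, Z)), add(SSSZ, mul(Z, Z))))))
  [9] S(S(S(add(add(Z, mul(Z, Z)), mul(add(SSZ, add(Z, Z)), add(SSSZ, mul(Z, Z)))))))
  [10] S(S(S(add(mul(Z, Z), mul(add(SSZ, add(Z, Z)), add(SSSZ, mul(Z, Z)))))))
  [11] S(S(S(add(Z, mul(add(SSZ, add(Z, Z)), add(SSSZ, mul(Z, Z)))))))
  [12] S(S(S(mul(add(SSZ, add(Z, Z)), add(SSSZ, mul(Z, Z))))))
  [13] S(S(S(mul(S(add(SZ, add(Z, Z))), add(SSSZ, mul(Z, Z))))))
  [14] S(S(S(add(add(SSSZ, mul(Z, Z)), mul(add(SZ, add(Z, Z)), add(SSSZ, mul(Z, Z)))))))
  [15] S(S(S(add(S(add(SSZ, mul(Z, Z))), mul(add(SZ, add(Z, Z)), add(SSSZ, mul(Z, Z)))))))
  [16] S(S(S(S(add(add(SSZ, mul(Z, Z)), mul(add(SZ, add(Z, Z)), add(SSSZ, mul(Z, Z))))))))
  [17] S(S(S(S(add(S(add(SZ, mul(Z, Z))), mul(add(SZ, add(Z, Z)), add(SSSZ, mul(Z, Z))))))))
  [18] S(S(S(S(S(add(add(SZ, mul(Z, Z)), mul(add(SZ, add(Z, Z)), add(SSSZ, mul(Z, Z)))))))))
  [19] S(S(S(S(S(add(S(add(Z, mul(Z, Z))), mul(add(SZ, add(Z, Z)), add(SSSZ, mul(Z, Z)))))))))
  [20] S(S(S(S(S(S(add(add(Z, mul(Z, Z)), mul(add(SZ, add(Z, Z)), add(SSSZ, mul(Z, Z))))))))))
  [21] S(S(S(S(S(S(add(mul(Z, Z), mul(add(SZ, add(Z, Z)), add(SSSZ, mul(Z, Z))))))))))
  [22] S(S(S(S(S(S(add(Z, mul(add(SZ, add(Z, Z)), add(SSSZ, mul(Z, Z))))))))))
  [23] S(S(S(S(S(S(mul(add(SZ, add(Z, Z)), add(SSSZ, mul(Z, Z)))))))))
  [24] S(S(S(S(S(S(mul(S(add(Z, add(Z, Z))), add(SSSZ, mul(Z, Z)))))))))
  [25] S(S(S(S(S(S(add(add(SSSZ, mul(Z, Z)), mul(add(Z, add(Z, Z)), add(SSSZ, mul(Z, Z))))))))))
  [26] S(S(S(S(S(S(add(S(add(SSZ, mul(Z, Z))), mul(add(Z, add(Z, Z)), add(SSSZ, mul(Z, Z))))))))))
  [27] S(S(S(S(S(S(S(add(add(SSZ, mul(Z, Z)), mul(add(Z, add(Z, Z)), add(SSSZ, mul(Z, Z)))))))))))
  [28] S(S(S(S(S(S(S(add(S(add(SZ, mul(Z, Z))), mul(add(Z, add(Z, Z)), add(SSSZ, mul(Z, Z)))))))))))
  [29] S(S(S(S(S(S(S(S(add(add(SZ, mul(Z, Z)), mul(add(Z, add(Z, Z)), add(SSSZ, mul(Z, Z))))))))))))
  [30] S(S(S(S(S(S(S(S(add(S(add(Z, mul(Z, Z))), mul(add(Z, add(Z, Z)), add(SSSZ, mul(Z, Z))))))))))))
  [31] S(S(S(S(S(S(S(S(S(add(add(Z, mul(Z, Z)), mul(add(Z, add(Z, Z)), add(SSSZ, mul(Z, Z)))))))))))))
  [32] S(S(S(S(S(S(S(S(S(add(mul(Z, Z), mul(add(Z, add(Z, Z)), add(SSSZ, mul(Z, Z)))))))))))))
  [33] S(S(S(S(S(S(S(S(S(add(Z, mul(add(Z, add(Z, Z)), add(SSSZ, mul(Z, Z)))))))))))))
  [34] S(S(S(S(S(S(S(S(S(mul(add(Z, add(Z, Z)), add(SSSZ, mul(Z, Z))))))))))))
  [35] S(S(S(S(S(S(S(S(S(mul(add(Z, Z), add(SSSZ, mul(Z, Z))))))))))))
  [36] S(S(S(S(S(S(S(S(S(mul(Z, add(SSSZ, mul(Z, Z))))))))))))
  [37] S^9(Z)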